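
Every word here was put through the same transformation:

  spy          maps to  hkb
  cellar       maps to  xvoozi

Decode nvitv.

Each pair mirrors across the alphabet (s↔h, p↔k, y↔b): positions sum to 25. This is the alphabet-reversal cipher (Atbash): a becomes z, b becomes y, etc.
Reversing it on nvitv: n↔m, v↔e, i↔r, t↔g, v↔e.

merge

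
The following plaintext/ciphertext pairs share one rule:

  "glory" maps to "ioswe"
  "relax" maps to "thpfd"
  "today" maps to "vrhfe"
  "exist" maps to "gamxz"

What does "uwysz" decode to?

In glory: g→i is +2, l→o is +3, o→s is +4, r→w is +5 — the shift increases by 1 each position. Letter i (0-indexed) is shifted by i+2, so successive shifts are 2, 3, 4, ….
Decoding uwysz: u−2=s, w−3=t, y−4=u, s−5=n, z−6=t.

stunt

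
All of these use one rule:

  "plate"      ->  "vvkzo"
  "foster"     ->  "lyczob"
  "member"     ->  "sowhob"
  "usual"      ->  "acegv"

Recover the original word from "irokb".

Shifts by position in plate: pos 0: p→v (+6), pos 1: l→v (+10), pos 2: a→k (+10), pos 3: t→z (+6), pos 4: e→o (+10) — repeating every 3. It's a Vigenère-style cipher with numeric key [6,10,10]: position i shifts by key[i mod 3].
Reversing it on irokb: i−6=c, r−10=h, o−10=e, k−6=e, b−10=r.

cheer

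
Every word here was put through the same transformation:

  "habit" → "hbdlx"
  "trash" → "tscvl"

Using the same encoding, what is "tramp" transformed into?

tscpt

Letter i (0-indexed) is shifted by i+0, so successive shifts are 0, 1, 2, ….
On tramp: t+0=t, r+1=s, a+2=c, m+3=p, p+4=t.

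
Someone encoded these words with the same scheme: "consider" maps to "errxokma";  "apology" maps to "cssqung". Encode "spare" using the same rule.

In consider: c→e is +2, o→r is +3, n→r is +4, s→x is +5 — the shift increases by 1 each position. The shift increases by 1 at each position, starting from +2: 2, 3, 4, ….
Applying it to spare: s+2=u, p+3=s, a+4=e, r+5=w, e+6=k.

usewk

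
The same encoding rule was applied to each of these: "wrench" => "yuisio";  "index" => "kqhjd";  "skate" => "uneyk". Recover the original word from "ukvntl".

In wrench: w→y is +2, r→u is +3, e→i is +4, n→s is +5 — the shift increases by 1 each position. Each letter shifts forward by (position + 2), i.e. 2, 3, 4, … — the shift grows by one for each successive letter.
Reversing it on ukvntl: u−2=s, k−3=h, v−4=r, n−5=i, t−6=n, l−7=e.

shrine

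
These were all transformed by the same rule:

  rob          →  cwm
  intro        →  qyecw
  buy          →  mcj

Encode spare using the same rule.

daicm

The shift depends on letter class: consonant r→c is +11, but vowel o→w is +8. Vowels shift forward by 8 and consonants shift forward by 11.
On spare: s(cons)+11=d, p(cons)+11=a, a(vowel)+8=i, r(cons)+11=c, e(vowel)+8=m.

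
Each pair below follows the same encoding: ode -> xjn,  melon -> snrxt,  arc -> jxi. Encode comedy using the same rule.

ixsnje

Vowels shift forward by 9 and consonants shift forward by 6.
On comedy: c(cons)+6=i, o(vowel)+9=x, m(cons)+6=s, e(vowel)+9=n, d(cons)+6=j, y(cons)+6=e.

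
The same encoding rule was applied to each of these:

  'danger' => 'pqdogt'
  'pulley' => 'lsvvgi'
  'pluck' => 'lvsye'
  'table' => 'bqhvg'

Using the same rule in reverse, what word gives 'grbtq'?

extra

Treating letters as 0–25, the rule is x ↦ 17x + 16 (mod 26).
Undoing it on grbtq: g(6)→23·(6−16)≡4=e; r(17)→23·(17−16)≡23=x; b(1)→23·(1−16)≡19=t; t(19)→23·(19−16)≡17=r; q(16)→23·(16−16)≡0=a (all mod 26).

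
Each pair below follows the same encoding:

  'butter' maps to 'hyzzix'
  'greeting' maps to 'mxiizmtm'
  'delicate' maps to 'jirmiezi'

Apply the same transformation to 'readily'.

xiejmre

The shift depends on letter class: consonant b→h is +6, but vowel u→y is +4. The rule splits by letter class: vowels +4, consonants +6.
On readily: r(cons)+6=x, e(vowel)+4=i, a(vowel)+4=e, d(cons)+6=j, i(vowel)+4=m, l(cons)+6=r, y(cons)+6=e.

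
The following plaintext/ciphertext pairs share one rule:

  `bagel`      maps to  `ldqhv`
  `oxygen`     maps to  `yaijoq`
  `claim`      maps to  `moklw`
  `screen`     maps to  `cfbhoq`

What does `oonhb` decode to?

elder

Shifts by position in bagel: pos 0: b→l (+10), pos 1: a→d (+3), pos 2: g→q (+10), pos 3: e→h (+3) — repeating every 2. The shifts repeat in a cycle of length 2: positions 0,1,… shift by +10, +3, then the pattern repeats.
Decoding oonhb: o−10=e, o−3=l, n−10=d, h−3=e, b−10=r.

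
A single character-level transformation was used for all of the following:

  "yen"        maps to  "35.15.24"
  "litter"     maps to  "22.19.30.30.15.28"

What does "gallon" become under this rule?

17.11.22.22.25.24

The number is (letter's place in the alphabet, a=1) + 10.
On gallon: g=7→17, a=1→11, l=12→22, l=12→22, o=15→25, n=14→24.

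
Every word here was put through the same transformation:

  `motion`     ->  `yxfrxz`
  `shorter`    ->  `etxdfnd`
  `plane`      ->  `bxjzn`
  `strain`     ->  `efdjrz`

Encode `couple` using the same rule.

oxdbxn

The shift depends on letter class: consonant m→y is +12, but vowel o→x is +9. Vowels shift forward by 9 and consonants shift forward by 12.
Applying it to couple: c(cons)+12=o, o(vowel)+9=x, u(vowel)+9=d, p(cons)+12=b, l(cons)+12=x, e(vowel)+9=n.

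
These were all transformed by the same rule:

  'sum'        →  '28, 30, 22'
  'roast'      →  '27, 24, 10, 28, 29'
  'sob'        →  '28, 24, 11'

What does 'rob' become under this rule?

27, 24, 11

s is letter #19 and maps to 28: an offset of 9. The number is (letter's place in the alphabet, a=1) + 9.
On rob: r=18→27, o=15→24, b=2→11.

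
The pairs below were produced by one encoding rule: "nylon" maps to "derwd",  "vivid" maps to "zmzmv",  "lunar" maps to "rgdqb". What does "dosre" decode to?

newly

Treating letters as 0–25, the rule is x ↦ 19x + 16 (mod 26).
Reversing it on dosre: d(3)→11·(3−16)≡13=n; o(14)→11·(14−16)≡4=e; s(18)→11·(18−16)≡22=w; r(17)→11·(17−16)≡11=l; e(4)→11·(4−16)≡24=y (all mod 26).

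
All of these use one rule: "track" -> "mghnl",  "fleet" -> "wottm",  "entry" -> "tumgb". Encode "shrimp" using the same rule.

jcgfra

t(19)→m(12) and r(17)→g(6) fit y≡3x+7 (mod 26); the inverse of 3 mod 26 is 9. Each letter's alphabet position (a=0..z=25) is mapped through 3·x+7 mod 26 — an affine cipher.
Applying it to shrimp: s(18)→3·18+7≡9=j; h(7)→3·7+7≡2=c; r(17)→3·17+7≡6=g; i(8)→3·8+7≡5=f; m(12)→3·12+7≡17=r; p(15)→3·15+7≡0=a (all mod 26).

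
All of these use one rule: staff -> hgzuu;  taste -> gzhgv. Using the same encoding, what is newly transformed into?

mvdob

Each pair mirrors across the alphabet (s↔h, t↔g, a↔z): positions sum to 25. Letters are reflected about the middle of the alphabet (position → 25−position): Atbash.
Applying it to newly: n↔m, e↔v, w↔d, l↔o, y↔b.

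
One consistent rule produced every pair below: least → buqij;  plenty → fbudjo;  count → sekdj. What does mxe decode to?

This is a Caesar cipher with shift 16.
Undoing it on mxe: m−16=w, x−16=h, e−16=o.

who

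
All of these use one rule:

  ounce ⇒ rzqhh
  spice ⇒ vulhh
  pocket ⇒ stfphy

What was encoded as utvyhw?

Shifts by position in ounce: pos 0: o→r (+3), pos 1: u→z (+5), pos 2: n→q (+3), pos 3: c→h (+5) — repeating every 2. It's a Vigenère-style cipher with numeric key [3,5]: position i shifts by key[i mod 2].
Decoding utvyhw: u−3=r, t−5=o, v−3=s, y−5=t, h−3=e, w−5=r.

roster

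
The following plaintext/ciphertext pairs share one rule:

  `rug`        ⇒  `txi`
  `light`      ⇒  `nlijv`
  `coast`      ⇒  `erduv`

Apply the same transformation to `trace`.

The shift depends on letter class: consonant r→t is +2, but vowel u→x is +3. Vowels shift forward by 3 and consonants shift forward by 2.
For trace: t(cons)+2=v, r(cons)+2=t, a(vowel)+3=d, c(cons)+2=e, e(vowel)+3=h.

vtdeh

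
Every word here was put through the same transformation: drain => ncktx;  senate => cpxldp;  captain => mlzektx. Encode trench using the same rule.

dcoyms

A repeating key of period 2 is used — shifts +10, +11 over and over.
Applying it to trench: t+10=d, r+11=c, e+10=o, n+11=y, c+10=m, h+11=s.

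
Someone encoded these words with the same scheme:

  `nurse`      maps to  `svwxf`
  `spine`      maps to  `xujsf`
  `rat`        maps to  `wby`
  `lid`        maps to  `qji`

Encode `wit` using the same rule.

The shift depends on letter class: consonant n→s is +5, but vowel u→v is +1. The rule splits by letter class: vowels +1, consonants +5.
For wit: w(cons)+5=b, i(vowel)+1=j, t(cons)+5=y.

bjy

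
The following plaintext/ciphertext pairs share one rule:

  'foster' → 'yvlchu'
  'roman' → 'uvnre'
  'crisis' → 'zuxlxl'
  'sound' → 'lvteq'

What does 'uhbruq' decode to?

reward

Each letter's alphabet position (a=0..z=25) is mapped through 17·x+17 mod 26 — an affine cipher.
Reversing it on uhbruq: u(20)→23·(20−17)≡17=r; h(7)→23·(7−17)≡4=e; b(1)→23·(1−17)≡22=w; r(17)→23·(17−17)≡0=a; u(20)→23·(20−17)≡17=r; q(16)→23·(16−17)≡3=d (all mod 26).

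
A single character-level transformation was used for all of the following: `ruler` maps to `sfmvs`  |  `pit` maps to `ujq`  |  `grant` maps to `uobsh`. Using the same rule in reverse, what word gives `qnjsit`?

The output letters match the input read backwards, each shifted +1: ruler reversed is relur. Read the word backwards and shift each letter +1.
Undoing it on qnjsit: shift back: q−1=p, n−1=m, j−1=i, s−1=r, i−1=h, t−1=s → pmirhs; then reverse → shrimp.

shrimp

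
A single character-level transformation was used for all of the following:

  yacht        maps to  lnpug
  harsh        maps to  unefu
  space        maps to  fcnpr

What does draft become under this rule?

qensg

Compare letters: y→l is +13, a→n is +13, c→p is +13 — a constant shift. Each letter is shifted forward by 13 in the alphabet (a Caesar shift of +13).
For draft: d+13=q, r+13=e, a+13=n, f+13=s, t+13=g.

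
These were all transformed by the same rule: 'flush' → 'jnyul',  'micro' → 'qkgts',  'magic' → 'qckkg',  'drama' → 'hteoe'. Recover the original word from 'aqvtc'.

Shifts by position in flush: pos 0: f→j (+4), pos 1: l→n (+2), pos 2: u→y (+4), pos 3: s→u (+2) — repeating every 2. The shifts repeat in a cycle of length 2: positions 0,1,… shift by +4, +2, then the pattern repeats.
Reversing it on aqvtc: a−4=w, q−2=o, v−4=r, t−2=r, c−4=y.

worry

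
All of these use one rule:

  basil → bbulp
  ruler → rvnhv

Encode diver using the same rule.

djxhv

Each letter shifts forward by its position index (0, 1, 2, …) — the shift grows by one for each successive letter.
For diver: d+0=d, i+1=j, v+2=x, e+3=h, r+4=v.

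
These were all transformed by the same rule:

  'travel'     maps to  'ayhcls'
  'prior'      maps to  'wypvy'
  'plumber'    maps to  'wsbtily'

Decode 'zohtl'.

shame

Compare letters: t→a is +7, r→y is +7, a→h is +7 — a constant shift. Each letter is shifted forward by 7 in the alphabet (a Caesar shift of +7).
Undoing it on zohtl: z−7=s, o−7=h, h−7=a, t−7=m, l−7=e.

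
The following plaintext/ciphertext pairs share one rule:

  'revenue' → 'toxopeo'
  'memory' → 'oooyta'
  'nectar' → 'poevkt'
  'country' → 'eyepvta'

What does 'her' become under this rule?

jot

The shift depends on letter class: consonant r→t is +2, but vowel e→o is +10. Vowels shift forward by 10 and consonants shift forward by 2.
For her: h(cons)+2=j, e(vowel)+10=o, r(cons)+2=t.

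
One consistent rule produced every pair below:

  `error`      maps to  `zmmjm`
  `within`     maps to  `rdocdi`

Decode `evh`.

Compare letters: e→z is +21, r→m is +21, r→m is +21 — a constant shift. This is a Caesar cipher with shift 21.
Undoing it on evh: e−21=j, v−21=a, h−21=m.

jam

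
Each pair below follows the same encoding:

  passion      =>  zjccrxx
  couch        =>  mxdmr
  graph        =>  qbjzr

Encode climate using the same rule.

The shift depends on letter class: consonant p→z is +10, but vowel a→j is +9. Two shifts are in play — +9 for a/e/i/o/u, +10 for every other letter.
On climate: c(cons)+10=m, l(cons)+10=v, i(vowel)+9=r, m(cons)+10=w, a(vowel)+9=j, t(cons)+10=d, e(vowel)+9=n.

mvrwjdn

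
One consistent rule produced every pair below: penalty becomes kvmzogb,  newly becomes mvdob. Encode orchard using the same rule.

Each pair mirrors across the alphabet (p↔k, e↔v, n↔m): positions sum to 25. Each letter is replaced by its mirror in the alphabet: a↔z, b↔y, c↔x, and so on (the Atbash cipher).
Applying it to orchard: o↔l, r↔i, c↔x, h↔s, a↔z, r↔i, d↔w.

lixsziw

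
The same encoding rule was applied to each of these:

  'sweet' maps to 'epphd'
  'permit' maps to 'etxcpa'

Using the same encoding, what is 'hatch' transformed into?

snels

The output letters match the input read backwards, each shifted +11: sweet reversed is teews. The word is reversed, then every letter is shifted forward by 11.
Applying it to hatch: reverse → hctah; then shift: h+11=s, c+11=n, t+11=e, a+11=l, h+11=s.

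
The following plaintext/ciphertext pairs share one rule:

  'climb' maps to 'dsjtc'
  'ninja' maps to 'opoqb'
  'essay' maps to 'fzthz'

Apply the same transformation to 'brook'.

cypvl

Shifts by position in climb: pos 0: c→d (+1), pos 1: l→s (+7), pos 2: i→j (+1), pos 3: m→t (+7) — repeating every 2. It's a Vigenère-style cipher with numeric key [1,7]: position i shifts by key[i mod 2].
On brook: b+1=c, r+7=y, o+1=p, o+7=v, k+1=l.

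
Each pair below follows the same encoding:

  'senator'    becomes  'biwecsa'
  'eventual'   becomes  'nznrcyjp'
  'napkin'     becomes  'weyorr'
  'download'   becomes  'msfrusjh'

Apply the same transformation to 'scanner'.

Shifts by position in senator: pos 0: s→b (+9), pos 1: e→i (+4), pos 2: n→w (+9), pos 3: a→e (+4) — repeating every 2. The shifts repeat in a cycle of length 2: positions 0,1,… shift by +9, +4, then the pattern repeats.
Applying it to scanner: s+9=b, c+4=g, a+9=j, n+4=r, n+9=w, e+4=i, r+9=a.

bgjrwia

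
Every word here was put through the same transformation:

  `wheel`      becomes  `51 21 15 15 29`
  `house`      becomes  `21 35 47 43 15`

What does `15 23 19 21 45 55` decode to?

w(#23)→51 and h(#8)→21: differences scale by 2, so n = 2·pos + 5. The formula is n = 2×(alphabet index, a=1) + 5.
Decoding 15 23 19 21 45 55: 15→(15−5)÷2=5=e, 23→(23−5)÷2=9=i, 19→(19−5)÷2=7=g, 21→(21−5)÷2=8=h, 45→(45−5)÷2=20=t, 55→(55−5)÷2=25=y.

eighty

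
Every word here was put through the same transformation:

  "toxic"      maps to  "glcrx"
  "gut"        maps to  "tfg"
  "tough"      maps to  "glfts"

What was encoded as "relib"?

Each pair mirrors across the alphabet (t↔g, o↔l, x↔c): positions sum to 25. Letters are reflected about the middle of the alphabet (position → 25−position): Atbash.
Undoing it on relib: r↔i, e↔v, l↔o, i↔r, b↔y.

ivory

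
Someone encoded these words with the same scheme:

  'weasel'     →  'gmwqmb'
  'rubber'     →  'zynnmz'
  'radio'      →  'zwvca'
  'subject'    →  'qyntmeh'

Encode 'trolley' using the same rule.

hzabbmo

Treating letters as 0–25, the rule is x ↦ 17x + 22 (mod 26).
For trolley: t(19)→17·19+22≡7=h; r(17)→17·17+22≡25=z; o(14)→17·14+22≡0=a; l(11)→17·11+22≡1=b; l(11)→17·11+22≡1=b; e(4)→17·4+22≡12=m; y(24)→17·24+22≡14=o (all mod 26).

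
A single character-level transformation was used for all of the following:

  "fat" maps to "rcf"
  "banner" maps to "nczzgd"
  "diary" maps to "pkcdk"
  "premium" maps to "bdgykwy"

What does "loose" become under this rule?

xqqeg

The shift depends on letter class: consonant f→r is +12, but vowel a→c is +2. Two shifts are in play — +2 for a/e/i/o/u, +12 for every other letter.
On loose: l(cons)+12=x, o(vowel)+2=q, o(vowel)+2=q, s(cons)+12=e, e(vowel)+2=g.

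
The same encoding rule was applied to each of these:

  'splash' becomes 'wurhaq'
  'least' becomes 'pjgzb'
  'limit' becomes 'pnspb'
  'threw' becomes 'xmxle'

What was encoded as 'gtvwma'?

copper

The shift increases by 1 at each position, starting from +4: 4, 5, 6, ….
Reversing it on gtvwma: g−4=c, t−5=o, v−6=p, w−7=p, m−8=e, a−9=r.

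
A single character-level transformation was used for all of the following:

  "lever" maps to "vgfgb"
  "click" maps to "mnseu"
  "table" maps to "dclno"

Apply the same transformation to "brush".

Shifts by position in lever: pos 0: l→v (+10), pos 1: e→g (+2), pos 2: v→f (+10), pos 3: e→g (+2) — repeating every 2. It's a Vigenère-style cipher with numeric key [10,2]: position i shifts by key[i mod 2].
On brush: b+10=l, r+2=t, u+10=e, s+2=u, h+10=r.

lteur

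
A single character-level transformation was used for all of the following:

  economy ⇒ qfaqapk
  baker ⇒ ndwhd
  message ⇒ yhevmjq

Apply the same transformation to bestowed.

nhewazqg

Shifts by position in economy: pos 0: e→q (+12), pos 1: c→f (+3), pos 2: o→a (+12), pos 3: n→q (+3) — repeating every 2. A repeating key of period 2 is used — shifts +12, +3 over and over.
On bestowed: b+12=n, e+3=h, s+12=e, t+3=w, o+12=a, w+3=z, e+12=q, d+3=g.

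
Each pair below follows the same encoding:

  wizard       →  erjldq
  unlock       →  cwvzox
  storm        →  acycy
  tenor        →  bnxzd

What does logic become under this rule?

txqto

In wizard: w→e is +8, i→r is +9, z→j is +10, a→l is +11 — the shift increases by 1 each position. The shift increases by 1 at each position, starting from +8: 8, 9, 10, ….
For logic: l+8=t, o+9=x, g+10=q, i+11=t, c+12=o.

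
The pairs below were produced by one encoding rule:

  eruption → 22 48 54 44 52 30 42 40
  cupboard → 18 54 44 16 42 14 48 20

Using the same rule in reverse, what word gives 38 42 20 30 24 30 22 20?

modified

The formula is n = 2×(alphabet index, a=1) + 12.
Reversing it on 38 42 20 30 24 30 22 20: 38→(38−12)÷2=13=m, 42→(42−12)÷2=15=o, 20→(20−12)÷2=4=d, 30→(30−12)÷2=9=i, 24→(24−12)÷2=6=f, 30→(30−12)÷2=9=i, 22→(22−12)÷2=5=e, 20→(20−12)÷2=4=d.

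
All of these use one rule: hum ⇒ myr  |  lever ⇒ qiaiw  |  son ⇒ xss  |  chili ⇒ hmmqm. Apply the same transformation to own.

The shift depends on letter class: consonant h→m is +5, but vowel u→y is +4. Vowels shift forward by 4 and consonants shift forward by 5.
On own: o(vowel)+4=s, w(cons)+5=b, n(cons)+5=s.

sbs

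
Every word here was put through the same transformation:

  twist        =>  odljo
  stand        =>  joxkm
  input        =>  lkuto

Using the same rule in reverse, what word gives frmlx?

t(19)→o(14) and w(22)→d(3) fit y≡5x+23 (mod 26); the inverse of 5 mod 26 is 21. This is an affine cipher: with a=0,…,z=25, each position x becomes (5x+23) mod 26.
Reversing it on frmlx: f(5)→21·(5−23)≡12=m; r(17)→21·(17−23)≡4=e; m(12)→21·(12−23)≡3=d; l(11)→21·(11−23)≡8=i; x(23)→21·(23−23)≡0=a (all mod 26).

media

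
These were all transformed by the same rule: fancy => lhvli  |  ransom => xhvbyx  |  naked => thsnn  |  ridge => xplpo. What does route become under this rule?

In fancy: f→l is +6, a→h is +7, n→v is +8, c→l is +9 — the shift increases by 1 each position. The shift increases by 1 at each position, starting from +6: 6, 7, 8, ….
For route: r+6=x, o+7=v, u+8=c, t+9=c, e+10=o.

xvcco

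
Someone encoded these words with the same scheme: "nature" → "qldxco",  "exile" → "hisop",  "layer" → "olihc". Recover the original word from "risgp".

It's a Vigenère-style cipher with numeric key [3,11,10]: position i shifts by key[i mod 3].
Reversing it on risgp: r−3=o, i−11=x, s−10=i, g−3=d, p−11=e.

oxide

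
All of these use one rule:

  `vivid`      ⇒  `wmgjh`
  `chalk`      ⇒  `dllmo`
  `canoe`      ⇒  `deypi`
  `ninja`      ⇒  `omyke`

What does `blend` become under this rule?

cppoh

It's a Vigenère-style cipher with numeric key [1,4,11]: position i shifts by key[i mod 3].
On blend: b+1=c, l+4=p, e+11=p, n+1=o, d+4=h.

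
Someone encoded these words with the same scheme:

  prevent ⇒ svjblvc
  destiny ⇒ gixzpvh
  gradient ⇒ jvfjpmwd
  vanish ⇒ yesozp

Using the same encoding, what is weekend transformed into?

zijqlvm

Each letter shifts forward by (position + 3), i.e. 3, 4, 5, … — the shift grows by one for each successive letter.
Applying it to weekend: w+3=z, e+4=i, e+5=j, k+6=q, e+7=l, n+8=v, d+9=m.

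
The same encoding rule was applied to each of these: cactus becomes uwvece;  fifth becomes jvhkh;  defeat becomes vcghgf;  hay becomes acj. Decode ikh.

fig

The output letters match the input read backwards, each shifted +2: cactus reversed is sutcac. The word is reversed, then every letter is shifted forward by 2.
Undoing it on ikh: shift back: i−2=g, k−2=i, h−2=f → gif; then reverse → fig.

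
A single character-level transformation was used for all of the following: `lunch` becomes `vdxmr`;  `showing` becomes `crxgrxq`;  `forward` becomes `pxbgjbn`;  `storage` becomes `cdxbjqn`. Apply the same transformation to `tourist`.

The shift depends on letter class: consonant l→v is +10, but vowel u→d is +9. The rule splits by letter class: vowels +9, consonants +10.
On tourist: t(cons)+10=d, o(vowel)+9=x, u(vowel)+9=d, r(cons)+10=b, i(vowel)+9=r, s(cons)+10=c, t(cons)+10=d.

dxdbrcd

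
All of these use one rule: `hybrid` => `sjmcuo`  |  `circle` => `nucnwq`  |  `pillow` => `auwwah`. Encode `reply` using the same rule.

The shift depends on letter class: consonant h→s is +11, but vowel i→u is +12. The rule splits by letter class: vowels +12, consonants +11.
On reply: r(cons)+11=c, e(vowel)+12=q, p(cons)+11=a, l(cons)+11=w, y(cons)+11=j.

cqawj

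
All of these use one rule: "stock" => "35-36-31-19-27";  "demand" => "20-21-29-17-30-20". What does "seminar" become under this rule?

35-21-29-25-30-17-34

The number is (letter's place in the alphabet, a=1) + 16.
For seminar: s=19→35, e=5→21, m=13→29, i=9→25, n=14→30, a=1→17, r=18→34.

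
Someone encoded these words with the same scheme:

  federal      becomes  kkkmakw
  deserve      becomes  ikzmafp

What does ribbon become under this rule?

In federal: f→k is +5, e→k is +6, d→k is +7, e→m is +8 — the shift increases by 1 each position. The shift increases by 1 at each position, starting from +5: 5, 6, 7, ….
On ribbon: r+5=w, i+6=o, b+7=i, b+8=j, o+9=x, n+10=x.

woijxx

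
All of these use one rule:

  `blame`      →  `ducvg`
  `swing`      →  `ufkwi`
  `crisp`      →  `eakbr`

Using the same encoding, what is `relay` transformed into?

It's a Vigenère-style cipher with numeric key [2,9]: position i shifts by key[i mod 2].
On relay: r+2=t, e+9=n, l+2=n, a+9=j, y+2=a.

tnnja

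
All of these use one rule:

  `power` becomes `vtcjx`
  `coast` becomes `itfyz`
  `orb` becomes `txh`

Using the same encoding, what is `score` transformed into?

The shift depends on letter class: consonant p→v is +6, but vowel o→t is +5. The rule splits by letter class: vowels +5, consonants +6.
On score: s(cons)+6=y, c(cons)+6=i, o(vowel)+5=t, r(cons)+6=x, e(vowel)+5=j.

yitxj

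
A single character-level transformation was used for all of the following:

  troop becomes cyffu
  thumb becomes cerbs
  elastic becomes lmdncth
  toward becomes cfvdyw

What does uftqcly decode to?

t(19)→c(2) and r(17)→y(24) fit y≡15x+3 (mod 26); the inverse of 15 mod 26 is 7. This is an affine cipher: with a=0,…,z=25, each position x becomes (15x+3) mod 26.
Decoding uftqcly: u(20)→7·(20−3)≡15=p; f(5)→7·(5−3)≡14=o; t(19)→7·(19−3)≡8=i; q(16)→7·(16−3)≡13=n; c(2)→7·(2−3)≡19=t; l(11)→7·(11−3)≡4=e; y(24)→7·(24−3)≡17=r (all mod 26).

pointer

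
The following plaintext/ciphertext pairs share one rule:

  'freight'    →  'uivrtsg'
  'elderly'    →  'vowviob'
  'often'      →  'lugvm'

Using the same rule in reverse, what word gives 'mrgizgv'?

nitrate

Each pair mirrors across the alphabet (f↔u, r↔i, e↔v): positions sum to 25. Letters are reflected about the middle of the alphabet (position → 25−position): Atbash.
Undoing it on mrgizgv: m↔n, r↔i, g↔t, i↔r, z↔a, g↔t, v↔e.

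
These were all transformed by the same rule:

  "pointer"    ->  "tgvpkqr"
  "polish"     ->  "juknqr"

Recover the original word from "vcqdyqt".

The output letters match the input read backwards, each shifted +2: pointer reversed is retniop. Read the word backwards and shift each letter +2.
Decoding vcqdyqt: shift back: v−2=t, c−2=a, q−2=o, d−2=b, y−2=w, q−2=o, t−2=r → taobwor; then reverse → rowboat.

rowboat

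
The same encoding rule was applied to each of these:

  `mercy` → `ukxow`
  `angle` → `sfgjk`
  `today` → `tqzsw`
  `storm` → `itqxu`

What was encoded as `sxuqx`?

armor

m(12)→u(20) and e(4)→k(10) fit y≡11x+18 (mod 26); the inverse of 11 mod 26 is 19. This is an affine cipher: with a=0,…,z=25, each position x becomes (11x+18) mod 26.
Reversing it on sxuqx: s(18)→19·(18−18)≡0=a; x(23)→19·(23−18)≡17=r; u(20)→19·(20−18)≡12=m; q(16)→19·(16−18)≡14=o; x(23)→19·(23−18)≡17=r (all mod 26).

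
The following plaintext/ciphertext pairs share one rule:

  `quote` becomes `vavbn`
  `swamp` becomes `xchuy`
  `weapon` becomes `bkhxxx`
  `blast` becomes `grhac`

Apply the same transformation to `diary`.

Each letter shifts forward by (position + 5), i.e. 5, 6, 7, … — the shift grows by one for each successive letter.
For diary: d+5=i, i+6=o, a+7=h, r+8=z, y+9=h.

iohzh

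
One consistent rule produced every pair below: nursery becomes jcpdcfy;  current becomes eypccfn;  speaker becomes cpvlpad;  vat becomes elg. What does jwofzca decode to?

Read the word backwards and shift each letter +11.
Reversing it on jwofzca: shift back: j−11=y, w−11=l, o−11=d, f−11=u, z−11=o, c−11=r, a−11=p → ylduorp; then reverse → proudly.

proudly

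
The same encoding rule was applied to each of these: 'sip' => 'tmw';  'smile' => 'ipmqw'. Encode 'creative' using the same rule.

The output letters match the input read backwards, each shifted +4: sip reversed is pis. Two steps: reverse the string, then apply a Caesar shift of +4.
For creative: reverse → evitaerc; then shift: e+4=i, v+4=z, i+4=m, t+4=x, a+4=e, e+4=i, r+4=v, c+4=g.

izmxeivg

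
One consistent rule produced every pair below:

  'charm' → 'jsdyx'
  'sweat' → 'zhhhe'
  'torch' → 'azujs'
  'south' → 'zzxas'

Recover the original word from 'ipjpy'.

A repeating key of period 3 is used — shifts +7, +11, +3 over and over.
Undoing it on ipjpy: i−7=b, p−11=e, j−3=g, p−7=i, y−11=n.

begin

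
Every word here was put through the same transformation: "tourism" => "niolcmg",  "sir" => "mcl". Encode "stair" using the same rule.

Compare letters: t→n is +20, o→i is +20, u→o is +20 — a constant shift. It's a constant shift of +20 (ROT20).
On stair: s+20=m, t+20=n, a+20=u, i+20=c, r+20=l.

mnucl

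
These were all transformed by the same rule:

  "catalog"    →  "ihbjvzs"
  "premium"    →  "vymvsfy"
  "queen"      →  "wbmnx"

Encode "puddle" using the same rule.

Letter i (0-indexed) is shifted by i+6, so successive shifts are 6, 7, 8, ….
Applying it to puddle: p+6=v, u+7=b, d+8=l, d+9=m, l+10=v, e+11=p.

vblmvp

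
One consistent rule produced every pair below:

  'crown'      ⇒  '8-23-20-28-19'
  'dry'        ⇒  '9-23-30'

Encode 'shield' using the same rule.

24-13-14-10-17-9

c is letter #3 and maps to 8: an offset of 5. Letters become their 1-based position plus 5 (so a→6, b→7, …).
For shield: s=19→24, h=8→13, i=9→14, e=5→10, l=12→17, d=4→9.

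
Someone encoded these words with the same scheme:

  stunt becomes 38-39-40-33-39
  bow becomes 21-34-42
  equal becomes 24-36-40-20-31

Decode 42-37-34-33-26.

wrong

s is letter #19 and maps to 38: an offset of 19. Each letter is replaced by its alphabet position (a=1..z=26) + 19.
Decoding 42-37-34-33-26: 42→(42−19)÷1=23=w, 37→(37−19)÷1=18=r, 34→(34−19)÷1=15=o, 33→(33−19)÷1=14=n, 26→(26−19)÷1=7=g.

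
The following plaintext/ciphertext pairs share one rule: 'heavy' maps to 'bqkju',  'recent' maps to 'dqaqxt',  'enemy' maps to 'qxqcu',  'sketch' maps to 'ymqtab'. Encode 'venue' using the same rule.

jqxoq

h(7)→b(1) and e(4)→q(16) fit y≡21x+10 (mod 26); the inverse of 21 mod 26 is 5. Treating letters as 0–25, the rule is x ↦ 21x + 10 (mod 26).
On venue: v(21)→21·21+10≡9=j; e(4)→21·4+10≡16=q; n(13)→21·13+10≡23=x; u(20)→21·20+10≡14=o; e(4)→21·4+10≡16=q (all mod 26).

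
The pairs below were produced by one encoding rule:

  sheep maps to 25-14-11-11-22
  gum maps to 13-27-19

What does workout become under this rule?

Each letter is replaced by its alphabet position (a=1..z=26) + 6.
For workout: w=23→29, o=15→21, r=18→24, k=11→17, o=15→21, u=21→27, t=20→26.

29-21-24-17-21-27-26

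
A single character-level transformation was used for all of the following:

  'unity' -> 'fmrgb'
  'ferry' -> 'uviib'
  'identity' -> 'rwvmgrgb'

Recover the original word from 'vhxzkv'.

escape

Each letter is replaced by its mirror in the alphabet: a↔z, b↔y, c↔x, and so on (the Atbash cipher).
Reversing it on vhxzkv: v↔e, h↔s, x↔c, z↔a, k↔p, v↔e.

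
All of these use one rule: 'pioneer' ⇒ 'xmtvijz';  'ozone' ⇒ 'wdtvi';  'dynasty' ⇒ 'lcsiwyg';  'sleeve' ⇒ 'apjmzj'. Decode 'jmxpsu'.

Shifts by position in pioneer: pos 0: p→x (+8), pos 1: i→m (+4), pos 2: o→t (+5), pos 3: n→v (+8), pos 4: e→i (+4), pos 5: e→j (+5) — repeating every 3. The shifts repeat in a cycle of length 3: positions 0,1,… shift by +8, +4, +5, then the pattern repeats.
Undoing it on jmxpsu: j−8=b, m−4=i, x−5=s, p−8=h, s−4=o, u−5=p.

bishop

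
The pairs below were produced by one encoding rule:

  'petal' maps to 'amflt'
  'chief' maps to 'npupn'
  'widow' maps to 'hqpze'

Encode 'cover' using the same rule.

Shifts by position in petal: pos 0: p→a (+11), pos 1: e→m (+8), pos 2: t→f (+12), pos 3: a→l (+11), pos 4: l→t (+8) — repeating every 3. The shifts repeat in a cycle of length 3: positions 0,1,… shift by +11, +8, +12, then the pattern repeats.
For cover: c+11=n, o+8=w, v+12=h, e+11=p, r+8=z.

nwhpz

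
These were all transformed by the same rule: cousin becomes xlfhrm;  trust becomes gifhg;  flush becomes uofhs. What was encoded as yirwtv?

bridge

This is the alphabet-reversal cipher (Atbash): a becomes z, b becomes y, etc.
Decoding yirwtv: y↔b, i↔r, r↔i, w↔d, t↔g, v↔e.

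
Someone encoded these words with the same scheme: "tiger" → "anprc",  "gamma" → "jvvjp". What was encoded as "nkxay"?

probe

The output letters match the input read backwards, each shifted +9: tiger reversed is regit. The word is reversed, then every letter is shifted forward by 9.
Undoing it on nkxay: shift back: n−9=e, k−9=b, x−9=o, a−9=r, y−9=p → eborp; then reverse → probe.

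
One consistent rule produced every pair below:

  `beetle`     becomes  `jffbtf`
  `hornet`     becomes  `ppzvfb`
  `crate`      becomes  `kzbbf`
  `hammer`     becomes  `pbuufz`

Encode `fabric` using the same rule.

The shift depends on letter class: consonant b→j is +8, but vowel e→f is +1. The rule splits by letter class: vowels +1, consonants +8.
Applying it to fabric: f(cons)+8=n, a(vowel)+1=b, b(cons)+8=j, r(cons)+8=z, i(vowel)+1=j, c(cons)+8=k.

nbjzjk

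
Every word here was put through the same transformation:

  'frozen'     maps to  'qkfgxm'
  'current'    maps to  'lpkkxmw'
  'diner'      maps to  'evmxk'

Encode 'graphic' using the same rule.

jkzycvl

Treating letters as 0–25, the rule is x ↦ 19x + 25 (mod 26).
For graphic: g(6)→19·6+25≡9=j; r(17)→19·17+25≡10=k; a(0)→19·0+25≡25=z; p(15)→19·15+25≡24=y; h(7)→19·7+25≡2=c; i(8)→19·8+25≡21=v; c(2)→19·2+25≡11=l (all mod 26).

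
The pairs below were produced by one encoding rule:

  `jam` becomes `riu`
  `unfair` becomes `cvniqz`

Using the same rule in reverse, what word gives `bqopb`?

This is a Caesar cipher with shift 8.
Reversing it on bqopb: b−8=t, q−8=i, o−8=g, p−8=h, b−8=t.

tight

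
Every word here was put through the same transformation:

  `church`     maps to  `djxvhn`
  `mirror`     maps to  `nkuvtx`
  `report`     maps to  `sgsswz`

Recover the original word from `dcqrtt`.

In church: c→d is +1, h→j is +2, u→x is +3, r→v is +4 — the shift increases by 1 each position. Letter i (0-indexed) is shifted by i+1, so successive shifts are 1, 2, 3, ….
Undoing it on dcqrtt: d−1=c, c−2=a, q−3=n, r−4=n, t−5=o, t−6=n.

cannon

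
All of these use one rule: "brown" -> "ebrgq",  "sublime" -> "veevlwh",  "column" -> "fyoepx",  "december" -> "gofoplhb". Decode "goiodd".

defeat

Shifts by position in brown: pos 0: b→e (+3), pos 1: r→b (+10), pos 2: o→r (+3), pos 3: w→g (+10) — repeating every 2. It's a Vigenère-style cipher with numeric key [3,10]: position i shifts by key[i mod 2].
Decoding goiodd: g−3=d, o−10=e, i−3=f, o−10=e, d−3=a, d−10=t.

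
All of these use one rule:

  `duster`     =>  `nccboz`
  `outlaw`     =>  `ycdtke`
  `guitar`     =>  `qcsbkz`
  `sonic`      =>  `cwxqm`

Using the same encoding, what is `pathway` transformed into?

zidpgii

A repeating key of period 2 is used — shifts +10, +8 over and over.
For pathway: p+10=z, a+8=i, t+10=d, h+8=p, w+10=g, a+8=i, y+10=i.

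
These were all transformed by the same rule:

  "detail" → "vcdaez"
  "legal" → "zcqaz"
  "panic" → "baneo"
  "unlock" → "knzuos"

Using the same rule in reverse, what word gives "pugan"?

d(3)→v(21) and e(4)→c(2) fit y≡7x+0 (mod 26); the inverse of 7 mod 26 is 15. Each letter's alphabet position (a=0..z=25) is mapped through 7·x+0 mod 26 — an affine cipher.
Decoding pugan: p(15)→15·(15−0)≡17=r; u(20)→15·(20−0)≡14=o; g(6)→15·(6−0)≡12=m; a(0)→15·(0−0)≡0=a; n(13)→15·(13−0)≡13=n (all mod 26).

roman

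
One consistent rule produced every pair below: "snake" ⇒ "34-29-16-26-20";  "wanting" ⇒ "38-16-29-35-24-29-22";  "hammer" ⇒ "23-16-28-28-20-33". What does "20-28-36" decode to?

s is letter #19 and maps to 34: an offset of 15. Letters become their 1-based position plus 15 (so a→16, b→17, …).
Undoing it on 20-28-36: 20→(20−15)÷1=5=e, 28→(28−15)÷1=13=m, 36→(36−15)÷1=21=u.

emu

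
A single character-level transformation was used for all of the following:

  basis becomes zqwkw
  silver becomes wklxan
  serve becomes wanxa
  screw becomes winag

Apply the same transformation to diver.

rkxan

b(1)→z(25) and a(0)→q(16) fit y≡9x+16 (mod 26); the inverse of 9 mod 26 is 3. Treating letters as 0–25, the rule is x ↦ 9x + 16 (mod 26).
Applying it to diver: d(3)→9·3+16≡17=r; i(8)→9·8+16≡10=k; v(21)→9·21+16≡23=x; e(4)→9·4+16≡0=a; r(17)→9·17+16≡13=n (all mod 26).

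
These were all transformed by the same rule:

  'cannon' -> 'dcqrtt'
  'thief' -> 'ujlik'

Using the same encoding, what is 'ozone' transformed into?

In cannon: c→d is +1, a→c is +2, n→q is +3, n→r is +4 — the shift increases by 1 each position. Each letter shifts forward by (position + 1), i.e. 1, 2, 3, … — the shift grows by one for each successive letter.
On ozone: o+1=p, z+2=b, o+3=r, n+4=r, e+5=j.

pbrrj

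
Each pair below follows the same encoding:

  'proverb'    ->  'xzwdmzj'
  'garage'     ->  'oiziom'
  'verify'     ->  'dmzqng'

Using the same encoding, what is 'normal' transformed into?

Compare letters: p→x is +8, r→z is +8, o→w is +8 — a constant shift. Each letter is shifted forward by 8 in the alphabet (a Caesar shift of +8).
For normal: n+8=v, o+8=w, r+8=z, m+8=u, a+8=i, l+8=t.

vwzuit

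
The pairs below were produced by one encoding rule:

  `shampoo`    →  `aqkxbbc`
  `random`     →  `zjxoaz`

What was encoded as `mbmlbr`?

In shampoo: s→a is +8, h→q is +9, a→k is +10, m→x is +11 — the shift increases by 1 each position. Each letter shifts forward by (position + 8), i.e. 8, 9, 10, … — the shift grows by one for each successive letter.
Decoding mbmlbr: m−8=e, b−9=s, m−10=c, l−11=a, b−12=p, r−13=e.

escape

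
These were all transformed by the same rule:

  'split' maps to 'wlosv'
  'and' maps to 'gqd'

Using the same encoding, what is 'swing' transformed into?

Two steps: reverse the string, then apply a Caesar shift of +3.
On swing: reverse → gniws; then shift: g+3=j, n+3=q, i+3=l, w+3=z, s+3=v.

jqlzv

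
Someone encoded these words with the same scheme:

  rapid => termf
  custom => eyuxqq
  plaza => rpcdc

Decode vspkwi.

tongue

Shifts by position in rapid: pos 0: r→t (+2), pos 1: a→e (+4), pos 2: p→r (+2), pos 3: i→m (+4) — repeating every 2. The shifts repeat in a cycle of length 2: positions 0,1,… shift by +2, +4, then the pattern repeats.
Undoing it on vspkwi: v−2=t, s−4=o, p−2=n, k−4=g, w−2=u, i−4=e.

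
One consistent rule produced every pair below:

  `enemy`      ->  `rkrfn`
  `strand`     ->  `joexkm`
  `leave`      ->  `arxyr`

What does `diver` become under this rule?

mlyre

e(4)→r(17) and n(13)→k(10) fit y≡5x+23 (mod 26); the inverse of 5 mod 26 is 21. This is an affine cipher: with a=0,…,z=25, each position x becomes (5x+23) mod 26.
Applying it to diver: d(3)→5·3+23≡12=m; i(8)→5·8+23≡11=l; v(21)→5·21+23≡24=y; e(4)→5·4+23≡17=r; r(17)→5·17+23≡4=e (all mod 26).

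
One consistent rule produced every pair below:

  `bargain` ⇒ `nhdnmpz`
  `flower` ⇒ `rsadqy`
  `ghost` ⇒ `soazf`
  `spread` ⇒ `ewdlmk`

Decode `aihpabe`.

The shifts repeat in a cycle of length 2: positions 0,1,… shift by +12, +7, then the pattern repeats.
Reversing it on aihpabe: a−12=o, i−7=b, h−12=v, p−7=i, a−12=o, b−7=u, e−12=s.

obvious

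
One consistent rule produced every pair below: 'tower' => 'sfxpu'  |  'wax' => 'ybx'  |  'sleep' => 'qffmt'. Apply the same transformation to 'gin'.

ojh

The output letters match the input read backwards, each shifted +1: tower reversed is rewot. Read the word backwards and shift each letter +1.
For gin: reverse → nig; then shift: n+1=o, i+1=j, g+1=h.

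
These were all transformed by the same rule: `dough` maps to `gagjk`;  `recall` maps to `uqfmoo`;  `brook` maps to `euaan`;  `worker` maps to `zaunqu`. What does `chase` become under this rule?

fkmvq

Two shifts are in play — +12 for a/e/i/o/u, +3 for every other letter.
On chase: c(cons)+3=f, h(cons)+3=k, a(vowel)+12=m, s(cons)+3=v, e(vowel)+12=q.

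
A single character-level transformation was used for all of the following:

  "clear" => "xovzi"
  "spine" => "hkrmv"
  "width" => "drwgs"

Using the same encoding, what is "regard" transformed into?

ivtziw

Each letter is replaced by its mirror in the alphabet: a↔z, b↔y, c↔x, and so on (the Atbash cipher).
On regard: r↔i, e↔v, g↔t, a↔z, r↔i, d↔w.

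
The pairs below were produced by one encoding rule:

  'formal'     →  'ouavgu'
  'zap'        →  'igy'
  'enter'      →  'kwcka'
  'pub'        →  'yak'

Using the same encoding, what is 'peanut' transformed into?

Two shifts are in play — +6 for a/e/i/o/u, +9 for every other letter.
On peanut: p(cons)+9=y, e(vowel)+6=k, a(vowel)+6=g, n(cons)+9=w, u(vowel)+6=a, t(cons)+9=c.

ykgwac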